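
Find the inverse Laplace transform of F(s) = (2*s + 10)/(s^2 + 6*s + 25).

exp(-3*t)*sin(4*t) + 2*exp(-3*t)*cos(4*t)

Complete the square in the denominator: s^2 + 6*s + 25 = (s + 3)^2 + 4^2.
Split the numerator to match: 2*s + 10 = 2·(s + 3) + 1·4.
Invert each term: 2·(s + 3)/((s + 3)^2 + 16) ↔ 2e^(-3t)cos(4t); 1·4/((s + 3)^2 + 16) ↔ e^(-3t)sin(4t).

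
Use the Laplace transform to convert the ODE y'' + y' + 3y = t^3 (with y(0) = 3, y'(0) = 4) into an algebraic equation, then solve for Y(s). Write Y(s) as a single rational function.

Y(s) = (3*s^5 + 7*s^4 + 6)/(s^6 + s^5 + 3*s^4)

Take the Laplace transform of both sides.
Using L{y''} = s^2 Y - s·y(0) - y'(0) and L{y'} = sY - y(0), with y(0) = 3, y'(0) = 4, the left side becomes (s^2 + s + 3)Y - (3*s + 7).
The right side is L{t^3} = 6/s^4.
So (s^2 + s + 3)Y = 6/s^4 + (3*s + 7).
Solve for Y(s) and write it as one ratio of polynomials.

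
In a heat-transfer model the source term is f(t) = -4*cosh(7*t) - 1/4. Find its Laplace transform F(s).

The transform is linear, so treat each term independently.
L{-1/4} = (-1/4)/s; (-4)·[L{cosh(7t)} = s/(s^2 - 49)].

F(s) = -4*s/(s^2 - 49) - 1/(4*s)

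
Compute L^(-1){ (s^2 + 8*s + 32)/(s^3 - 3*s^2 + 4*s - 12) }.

5*exp(3*t) - 2*sin(2*t) - 4*cos(2*t)

Factor the denominator: s^3 - 3*s^2 + 4*s - 12 = (s - 3)*(s^2 + 4).
Partial fraction decomposition gives [5/(s - 3)] + [-4*s/(s^2 + 4)] + [-4/(s^2 + 4)].
Invert each term: 5/(s - 3) ↔ 5e^(3t); -4·s/(s^2 + 4) ↔ -4cos(2t); -2·2/(s^2 + 4) ↔ -2sin(2t).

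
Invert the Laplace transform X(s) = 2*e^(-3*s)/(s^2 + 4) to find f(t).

f(t) = Heaviside(t - 3)*(sin(2*t - 6))

The factor e^(-3s) signals a time shift by c = 3 (second shifting theorem).
L{sin(2t)} = 2/(s^2 + 4), so L^-1{2/(s^2 + 4)} = sin(2*t).
Hence the inverse is u(t - 3) times that function evaluated at t - 3.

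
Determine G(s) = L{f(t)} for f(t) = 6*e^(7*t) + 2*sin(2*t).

By linearity of the Laplace transform, transform each term separately.
(2)·[L{sin(2t)} = 2/(s^2 + 4)]; (6)·[L{e^(7t)} = 1/(s - 7)].

G(s) = 4/(s^2 + 4) + 6/(s - 7)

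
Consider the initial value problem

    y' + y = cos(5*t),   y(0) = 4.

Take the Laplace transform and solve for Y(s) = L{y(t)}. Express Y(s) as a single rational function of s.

Transform both sides with L{·}.
With L{y'} = sY - y(0) = sY - 4: the LHS transforms to (s + 1)Y - (4).
The right side is L{cos(5*t)} = s/(s^2 + 25).
So (s + 1)Y = s/(s^2 + 25) + (4).
Solve for Y(s) and write it as one ratio of polynomials.

Y(s) = (4*s^2 + s + 100)/(s^3 + s^2 + 25*s + 25)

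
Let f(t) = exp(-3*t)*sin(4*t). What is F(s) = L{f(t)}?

L{sin(4t)} = 4/(s^2 + 16).
By the first shifting theorem, multiplying by e^(-3t) replaces s with s + 3.

F(s) = 4/((s + 3)^2 + 16)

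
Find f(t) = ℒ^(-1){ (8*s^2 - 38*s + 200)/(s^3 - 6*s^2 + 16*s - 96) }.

Factor the denominator: s^3 - 6*s^2 + 16*s - 96 = (s - 6)*(s^2 + 16).
Partial fraction decomposition gives [5/(s - 6)] + [3*s/(s^2 + 16)] + [-20/(s^2 + 16)].
Invert each term: 5/(s - 6) ↔ 5e^(6t); 3·s/(s^2 + 16) ↔ 3cos(4t); -5·4/(s^2 + 16) ↔ -5sin(4t).

f(t) = 5*exp(6*t) - 5*sin(4*t) + 3*cos(4*t)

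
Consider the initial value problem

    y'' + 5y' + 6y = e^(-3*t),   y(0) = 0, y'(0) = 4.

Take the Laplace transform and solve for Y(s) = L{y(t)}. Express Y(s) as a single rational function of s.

Y(s) = (4*s + 13)/(s^3 + 8*s^2 + 21*s + 18)

Take the Laplace transform of both sides.
The derivative rules (L{y''} = s^2 Y - s·y(0) - y'(0) and L{y'} = sY - y(0), with y(0) = 0, y'(0) = 4) turn the left side into (s^2 + 5*s + 6)Y - (4).
The right side is L{e^(-3*t)} = 1/(s + 3).
So (s^2 + 5*s + 6)Y = 1/(s + 3) + (4).
Divide through and combine into a single rational function.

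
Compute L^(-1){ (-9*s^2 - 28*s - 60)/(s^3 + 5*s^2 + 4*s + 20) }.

Factor the denominator: s^3 + 5*s^2 + 4*s + 20 = (s + 5)*(s^2 + 4).
Partial fraction decomposition gives [-5/(s + 5)] + [-4*s/(s^2 + 4)] + [-8/(s^2 + 4)].
Invert each term: -5/(s + 5) ↔ -5e^(-5t); -4·s/(s^2 + 4) ↔ -4cos(2t); -4·2/(s^2 + 4) ↔ -4sin(2t).

-4*sin(2*t) - 4*cos(2*t) - 5*exp(-5*t)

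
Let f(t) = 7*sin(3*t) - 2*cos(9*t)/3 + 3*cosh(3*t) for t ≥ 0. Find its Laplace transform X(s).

The transform is linear, so treat each term independently.
(-2/3)·[L{cos(9t)} = s/(s^2 + 81)]; (7)·[L{sin(3t)} = 3/(s^2 + 9)]; (3)·[L{cosh(3t)} = s/(s^2 - 9)].

X(s) = -2*s/(3*(s^2 + 81)) + 3*s/(s^2 - 9) + 21/(s^2 + 9)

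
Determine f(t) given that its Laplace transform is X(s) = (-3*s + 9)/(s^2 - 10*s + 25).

Factor the denominator: s^2 - 10*s + 25 = (s - 5)^2.
Partial fraction decomposition gives [-3/(s - 5)] + [-6/(s - 5)^2].
Invert each term: -3/(s - 5) ↔ -3e^(5t); -6/(s - 5)^2 ↔ -6t·e^(5t).

f(t) = -6*t*exp(5*t) - 3*exp(5*t)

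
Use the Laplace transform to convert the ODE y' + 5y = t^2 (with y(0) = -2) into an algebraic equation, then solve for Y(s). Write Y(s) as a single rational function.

Apply the Laplace transform to the equation.
Using L{y'} = sY - y(0) = sY - (-2), the left side becomes (s + 5)Y - (-2).
The right side is L{t^2} = 2/s^3.
So (s + 5)Y = 2/s^3 + (-2).
Isolate Y and clear denominators.

Y(s) = (-2*s^3 + 2)/(s^4 + 5*s^3)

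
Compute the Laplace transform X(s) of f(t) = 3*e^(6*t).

L{3} = 3/s.
By the first shifting theorem, multiplying by e^(6t) replaces s with s - 6.

X(s) = 3/(s - 6)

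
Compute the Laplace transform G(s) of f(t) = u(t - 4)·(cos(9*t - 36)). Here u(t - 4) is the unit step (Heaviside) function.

By the second shifting theorem, L{u(t - c)·g(t - c)} = e^(-cs)·H(s) with c = 4 and H(s) = L{g(t)}.
L{cos(9t)} = s/(s^2 + 81).

G(s) = s*exp(-4*s)/(s^2 + 81)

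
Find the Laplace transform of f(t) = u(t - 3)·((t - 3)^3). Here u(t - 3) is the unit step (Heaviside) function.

By the second shifting theorem, L{u(t - c)·g(t - c)} = e^(-cs)·G(s) with c = 3 and G(s) = L{g(t)}.
L{t^3} = 3!/s^4 = 6/s^4.

6*exp(-3*s)/s^4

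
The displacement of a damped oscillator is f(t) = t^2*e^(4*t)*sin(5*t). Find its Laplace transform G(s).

L{sin(5t)} = 5/(s^2 + 25).
Multiplying by e^(4t) shifts s → s - 4, so L{e^(4*t)*sin(5*t)} = 5/((s - 4)^2 + 25).
Then apply L{t^2·g(t)} = (-1)^2 d^2/ds^2[H(s)] with H(s) = 5/((s - 4)^2 + 25):
differentiating 2 times and applying the sign gives 10*(3*s^2 - 24*s + 23)/(s^2 - 8*s + 41)^3.

G(s) = 10*(3*s^2 - 24*s + 23)/(s^2 - 8*s + 41)^3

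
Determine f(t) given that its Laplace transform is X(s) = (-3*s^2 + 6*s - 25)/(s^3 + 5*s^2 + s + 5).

Factor the denominator: s^3 + 5*s^2 + s + 5 = (s + 5)*(s^2 + 1).
Partial fraction decomposition gives [-5/(s + 5)] + [2*s/(s^2 + 1)] + [-4/(s^2 + 1)].
Invert each term: -5/(s + 5) ↔ -5e^(-5t); 2·s/(s^2 + 1) ↔ 2cos(t); -4·1/(s^2 + 1) ↔ -4sin(t).

f(t) = -4*sin(t) + 2*cos(t) - 5*exp(-5*t)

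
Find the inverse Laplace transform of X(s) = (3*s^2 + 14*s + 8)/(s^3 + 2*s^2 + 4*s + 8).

3*sin(2*t) + 4*cos(2*t) - exp(-2*t)

Factor the denominator: s^3 + 2*s^2 + 4*s + 8 = (s + 2)*(s^2 + 4).
Partial fraction decomposition gives [-1/(s + 2)] + [4*s/(s^2 + 4)] + [6/(s^2 + 4)].
Invert each term: -1/(s + 2) ↔ -e^(-2t); 4·s/(s^2 + 4) ↔ 4cos(2t); 3·2/(s^2 + 4) ↔ 3sin(2t).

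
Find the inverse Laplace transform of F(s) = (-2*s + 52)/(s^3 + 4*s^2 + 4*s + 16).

Factor the denominator: s^3 + 4*s^2 + 4*s + 16 = (s + 4)*(s^2 + 4).
Partial fraction decomposition gives [3/(s + 4)] + [-3*s/(s^2 + 4)] + [10/(s^2 + 4)].
Invert each term: 3/(s + 4) ↔ 3e^(-4t); -3·s/(s^2 + 4) ↔ -3cos(2t); 5·2/(s^2 + 4) ↔ 5sin(2t).

5*sin(2*t) - 3*cos(2*t) + 3*exp(-4*t)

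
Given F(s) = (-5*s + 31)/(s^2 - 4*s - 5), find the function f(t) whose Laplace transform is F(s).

Factor the denominator: s^2 - 4*s - 5 = (s - 5)*(s + 1).
Partial fraction decomposition gives [-6/(s + 1)] + [1/(s - 5)].
Invert each term: -6/(s + 1) ↔ -6e^(-t); 1/(s - 5) ↔ e^(5t).

f(t) = exp(5*t) - 6*exp(-t)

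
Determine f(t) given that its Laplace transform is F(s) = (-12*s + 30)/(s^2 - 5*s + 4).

Factor the denominator: s^2 - 5*s + 4 = (s - 4)*(s - 1).
Partial fraction decomposition gives [-6/(s - 4)] + [-6/(s - 1)].
Invert each term: -6/(s - 4) ↔ -6e^(4t); -6/(s - 1) ↔ -6e^(t).

f(t) = -6*exp(4*t) - 6*exp(t)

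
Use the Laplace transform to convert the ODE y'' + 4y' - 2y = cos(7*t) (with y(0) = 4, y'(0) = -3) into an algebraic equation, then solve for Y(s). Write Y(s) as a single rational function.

Y(s) = (4*s^3 + 13*s^2 + 197*s + 637)/(s^4 + 4*s^3 + 47*s^2 + 196*s - 98)

Laplace-transform each side.
Using L{y''} = s^2 Y - s·y(0) - y'(0) and L{y'} = sY - y(0), with y(0) = 4, y'(0) = -3, the left side becomes (s^2 + 4*s - 2)Y - (4*s + 13).
The right side is L{cos(7*t)} = s/(s^2 + 49).
So (s^2 + 4*s - 2)Y = s/(s^2 + 49) + (4*s + 13).
Solve for Y(s) and write it as one ratio of polynomials.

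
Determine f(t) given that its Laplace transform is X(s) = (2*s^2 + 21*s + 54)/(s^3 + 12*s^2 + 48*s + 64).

f(t) = t^2*exp(-4*t) + 5*t*exp(-4*t) + 2*exp(-4*t)

Factor the denominator: s^3 + 12*s^2 + 48*s + 64 = (s + 4)^3.
Partial fraction decomposition gives [2/(s + 4)] + [5/(s + 4)^2] + [2/(s + 4)^3].
Invert each term: 2/(s + 4) ↔ 2e^(-4t); 5/(s + 4)^2 ↔ 5t·e^(-4t); 2/(s + 4)^3 ↔ (1)t^2·e^(-4t).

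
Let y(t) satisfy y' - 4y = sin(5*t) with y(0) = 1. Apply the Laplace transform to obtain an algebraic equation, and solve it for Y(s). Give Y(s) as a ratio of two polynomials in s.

Y(s) = (s^2 + 30)/(s^3 - 4*s^2 + 25*s - 100)

Apply the Laplace transform to the equation.
With L{y'} = sY - y(0) = sY - 1: the LHS transforms to (s - 4)Y - (1).
The right side is L{sin(5*t)} = 5/(s^2 + 25).
So (s - 4)Y = 5/(s^2 + 25) + (1).
Divide through and combine into a single rational function.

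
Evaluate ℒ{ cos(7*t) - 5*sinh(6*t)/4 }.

The transform is linear, so treat each term independently.
L{cos(7t)} = s/(s^2 + 49); (-5/4)·[L{sinh(6t)} = 6/(s^2 - 36)].

s/(s^2 + 49) - 15/(2*(s^2 - 36))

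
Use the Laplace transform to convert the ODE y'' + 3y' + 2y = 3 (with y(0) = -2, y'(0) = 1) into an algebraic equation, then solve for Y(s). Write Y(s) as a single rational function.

Take the Laplace transform of both sides.
Using L{y''} = s^2 Y - s·y(0) - y'(0) and L{y'} = sY - y(0), with y(0) = -2, y'(0) = 1, the left side becomes (s^2 + 3*s + 2)Y - (-2*s - 5).
The right side is L{3} = 3/s.
So (s^2 + 3*s + 2)Y = 3/s + (-2*s - 5).
Solve for Y(s) and write it as one ratio of polynomials.

Y(s) = (-2*s^2 - 5*s + 3)/(s^3 + 3*s^2 + 2*s)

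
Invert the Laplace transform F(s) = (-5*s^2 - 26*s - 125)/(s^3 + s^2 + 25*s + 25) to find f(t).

f(t) = -5*sin(5*t) - cos(5*t) - 4*exp(-t)

Factor the denominator: s^3 + s^2 + 25*s + 25 = (s + 1)*(s^2 + 25).
Partial fraction decomposition gives [-4/(s + 1)] + [-s/(s^2 + 25)] + [-25/(s^2 + 25)].
Invert each term: -4/(s + 1) ↔ -4e^(-t); -1·s/(s^2 + 25) ↔ -cos(5t); -5·5/(s^2 + 25) ↔ -5sin(5t).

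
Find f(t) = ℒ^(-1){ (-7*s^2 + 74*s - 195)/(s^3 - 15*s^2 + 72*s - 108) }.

f(t) = -t*exp(6*t) - 3*exp(6*t) - 4*exp(3*t)

Factor the denominator: s^3 - 15*s^2 + 72*s - 108 = (s - 6)^2*(s - 3).
Partial fraction decomposition gives [-3/(s - 6)] + [-1/(s - 6)^2] + [-4/(s - 3)].
Invert each term: -3/(s - 6) ↔ -3e^(6t); -1/(s - 6)^2 ↔ -t·e^(6t); -4/(s - 3) ↔ -4e^(3t).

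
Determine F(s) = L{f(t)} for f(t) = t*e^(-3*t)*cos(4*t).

L{cos(4t)} = s/(s^2 + 16).
Multiplying by e^(-3t) shifts s → s + 3, so L{e^(-3*t)*cos(4*t)} = (s + 3)/((s + 3)^2 + 16).
Then apply L{t·g(t)} = -d/ds[G(s)] with G(s) = (s + 3)/((s + 3)^2 + 16):
differentiating 1 time and applying the sign gives (s - 1)*(s + 7)/(s^2 + 6*s + 25)^2.

F(s) = (s - 1)*(s + 7)/(s^2 + 6*s + 25)^2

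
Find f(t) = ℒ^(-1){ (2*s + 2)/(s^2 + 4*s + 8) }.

Complete the square in the denominator: s^2 + 4*s + 8 = (s + 2)^2 + 2^2.
Split the numerator to match: 2*s + 2 = 2·(s + 2) - 1·2.
Invert each term: 2·(s + 2)/((s + 2)^2 + 4) ↔ 2e^(-2t)cos(2t); -1·2/((s + 2)^2 + 4) ↔ -e^(-2t)sin(2t).

f(t) = -exp(-2*t)*sin(2*t) + 2*exp(-2*t)*cos(2*t)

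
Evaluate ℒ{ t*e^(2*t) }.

(s - 2)^(-2)

L{e^(2t)} = 1/(s - 2).
Then apply L{t·g(t)} = -d/ds[G(s)] with G(s) = 1/(s - 2):
differentiating 1 time and applying the sign gives (s - 2)^(-2).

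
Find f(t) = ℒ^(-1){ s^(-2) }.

f(t) = t

Since L{t} = 1!/s^2 = 1/s^2, the inverse is t.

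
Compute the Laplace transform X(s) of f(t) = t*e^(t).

L{e^(t)} = 1/(s - 1).
Then apply L{t·g(t)} = -d/ds[G(s)] with G(s) = 1/(s - 1):
differentiating 1 time and applying the sign gives (s - 1)^(-2).

X(s) = (s - 1)^(-2)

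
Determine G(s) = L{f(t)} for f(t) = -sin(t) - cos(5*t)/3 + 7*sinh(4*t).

By linearity of the Laplace transform, transform each term separately.
(7)·[L{sinh(4t)} = 4/(s^2 - 16)]; (-1/3)·[L{cos(5t)} = s/(s^2 + 25)]; (-1)·[L{sin(t)} = 1/(s^2 + 1)].

G(s) = -s/(3*(s^2 + 25)) - 1/(s^2 + 1) + 28/(s^2 - 16)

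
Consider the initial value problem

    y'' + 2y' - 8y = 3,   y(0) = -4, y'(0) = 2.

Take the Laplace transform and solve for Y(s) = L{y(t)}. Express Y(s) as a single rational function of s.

Y(s) = (-4*s^2 - 6*s + 3)/(s^3 + 2*s^2 - 8*s)

Apply the Laplace transform to the equation.
The derivative rules (L{y''} = s^2 Y - s·y(0) - y'(0) and L{y'} = sY - y(0), with y(0) = -4, y'(0) = 2) turn the left side into (s^2 + 2*s - 8)Y - (-4*s - 6).
The right side is L{3} = 3/s.
So (s^2 + 2*s - 8)Y = 3/s + (-4*s - 6).
Solve for Y(s) and write it as one ratio of polynomials.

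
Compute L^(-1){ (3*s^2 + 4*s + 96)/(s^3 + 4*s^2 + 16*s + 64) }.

2*sin(4*t) - cos(4*t) + 4*exp(-4*t)

Factor the denominator: s^3 + 4*s^2 + 16*s + 64 = (s + 4)*(s^2 + 16).
Partial fraction decomposition gives [4/(s + 4)] + [-s/(s^2 + 16)] + [8/(s^2 + 16)].
Invert each term: 4/(s + 4) ↔ 4e^(-4t); -1·s/(s^2 + 16) ↔ -cos(4t); 2·4/(s^2 + 16) ↔ 2sin(4t).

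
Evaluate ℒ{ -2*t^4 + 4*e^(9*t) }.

4/(s - 9) - 48/s^5

By linearity of the Laplace transform, transform each term separately.
(-2)·[L{t^4} = 4!/s^5 = 24/s^5]; (4)·[L{e^(9t)} = 1/(s - 9)].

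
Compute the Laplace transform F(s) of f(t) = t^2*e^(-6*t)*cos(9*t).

F(s) = 2*(s + 6)*(s^2 + 12*s - 207)/(s^2 + 12*s + 117)^3

L{cos(9t)} = s/(s^2 + 81).
Multiplying by e^(-6t) shifts s → s + 6, so L{e^(-6*t)*cos(9*t)} = (s + 6)/((s + 6)^2 + 81).
Then apply L{t^2·g(t)} = (-1)^2 d^2/ds^2[G(s)] with G(s) = (s + 6)/((s + 6)^2 + 81):
differentiating 2 times and applying the sign gives 2*(s + 6)*(s^2 + 12*s - 207)/(s^2 + 12*s + 117)^3.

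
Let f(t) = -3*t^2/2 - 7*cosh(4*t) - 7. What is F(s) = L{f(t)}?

F(s) = -7*s/(s^2 - 16) - 7/s - 3/s^3

The transform is linear, so treat each term independently.
L{-7} = -7/s; (-3/2)·[L{t^2} = 2!/s^3 = 2/s^3]; (-7)·[L{cosh(4t)} = s/(s^2 - 16)].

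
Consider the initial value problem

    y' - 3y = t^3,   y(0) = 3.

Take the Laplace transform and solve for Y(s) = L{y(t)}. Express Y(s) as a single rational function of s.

Y(s) = (3*s^4 + 6)/(s^5 - 3*s^4)

Transform both sides with L{·}.
Using L{y'} = sY - y(0) = sY - 3, the left side becomes (s - 3)Y - (3).
The right side is L{t^3} = 6/s^4.
So (s - 3)Y = 6/s^4 + (3).
Isolate Y and clear denominators.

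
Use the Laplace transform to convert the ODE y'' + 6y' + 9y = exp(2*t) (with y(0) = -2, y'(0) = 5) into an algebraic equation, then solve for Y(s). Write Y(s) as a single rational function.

Laplace-transform each side.
With L{y''} = s^2 Y - s·y(0) - y'(0) and L{y'} = sY - y(0), with y(0) = -2, y'(0) = 5: the LHS transforms to (s^2 + 6*s + 9)Y - (-2*s - 7).
The right side is L{exp(2*t)} = 1/(s - 2).
So (s^2 + 6*s + 9)Y = 1/(s - 2) + (-2*s - 7).
Isolate Y and clear denominators.

Y(s) = (-2*s^2 - 3*s + 15)/(s^3 + 4*s^2 - 3*s - 18)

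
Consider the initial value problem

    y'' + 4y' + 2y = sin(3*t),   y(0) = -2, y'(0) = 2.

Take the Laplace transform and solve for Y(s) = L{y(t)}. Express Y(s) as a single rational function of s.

Y(s) = (-2*s^3 - 6*s^2 - 18*s - 51)/(s^4 + 4*s^3 + 11*s^2 + 36*s + 18)

Transform both sides with L{·}.
With L{y''} = s^2 Y - s·y(0) - y'(0) and L{y'} = sY - y(0), with y(0) = -2, y'(0) = 2: the LHS transforms to (s^2 + 4*s + 2)Y - (-2*s - 6).
The right side is L{sin(3*t)} = 3/(s^2 + 9).
So (s^2 + 4*s + 2)Y = 3/(s^2 + 9) + (-2*s - 6).
Isolate Y and clear denominators.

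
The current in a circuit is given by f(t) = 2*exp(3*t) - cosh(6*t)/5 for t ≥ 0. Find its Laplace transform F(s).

F(s) = -s/(5*(s^2 - 36)) + 2/(s - 3)

By linearity of the Laplace transform, transform each term separately.
(-1/5)·[L{cosh(6t)} = s/(s^2 - 36)]; (2)·[L{e^(3t)} = 1/(s - 3)].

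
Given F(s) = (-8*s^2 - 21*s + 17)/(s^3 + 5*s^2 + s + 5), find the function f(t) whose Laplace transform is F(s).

f(t) = 4*sin(t) - 5*cos(t) - 3*exp(-5*t)

Factor the denominator: s^3 + 5*s^2 + s + 5 = (s + 5)*(s^2 + 1).
Partial fraction decomposition gives [-3/(s + 5)] + [-5*s/(s^2 + 1)] + [4/(s^2 + 1)].
Invert each term: -3/(s + 5) ↔ -3e^(-5t); -5·s/(s^2 + 1) ↔ -5cos(t); 4·1/(s^2 + 1) ↔ 4sin(t).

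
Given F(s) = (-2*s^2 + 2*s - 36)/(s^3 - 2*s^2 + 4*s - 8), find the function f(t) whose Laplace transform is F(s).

f(t) = -5*exp(2*t) + 4*sin(2*t) + 3*cos(2*t)

Factor the denominator: s^3 - 2*s^2 + 4*s - 8 = (s - 2)*(s^2 + 4).
Partial fraction decomposition gives [-5/(s - 2)] + [3*s/(s^2 + 4)] + [8/(s^2 + 4)].
Invert each term: -5/(s - 2) ↔ -5e^(2t); 3·s/(s^2 + 4) ↔ 3cos(2t); 4·2/(s^2 + 4) ↔ 4sin(2t).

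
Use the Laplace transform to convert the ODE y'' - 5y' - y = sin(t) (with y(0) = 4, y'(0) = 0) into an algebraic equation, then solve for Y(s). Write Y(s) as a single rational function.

Apply the Laplace transform to the equation.
Using L{y''} = s^2 Y - s·y(0) - y'(0) and L{y'} = sY - y(0), with y(0) = 4, y'(0) = 0, the left side becomes (s^2 - 5*s - 1)Y - (4*s - 20).
The right side is L{sin(t)} = 1/(s^2 + 1).
So (s^2 - 5*s - 1)Y = 1/(s^2 + 1) + (4*s - 20).
Solve for Y(s) and write it as one ratio of polynomials.

Y(s) = (4*s^3 - 20*s^2 + 4*s - 19)/(s^4 - 5*s^3 - 5*s - 1)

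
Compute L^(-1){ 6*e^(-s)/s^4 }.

The factor e^(-s) signals a time shift by c = 1 (second shifting theorem).
L{t^3} = 3!/s^4 = 6/s^4, so L^-1{6/s^4} = t^3.
Hence the inverse is u(t - 1) times that function evaluated at t - 1.

Heaviside(t - 1)*((t - 1)^3)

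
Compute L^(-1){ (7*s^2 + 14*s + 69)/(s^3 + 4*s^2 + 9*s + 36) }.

Factor the denominator: s^3 + 4*s^2 + 9*s + 36 = (s + 4)*(s^2 + 9).
Partial fraction decomposition gives [5/(s + 4)] + [2*s/(s^2 + 9)] + [6/(s^2 + 9)].
Invert each term: 5/(s + 4) ↔ 5e^(-4t); 2·s/(s^2 + 9) ↔ 2cos(3t); 2·3/(s^2 + 9) ↔ 2sin(3t).

2*sin(3*t) + 2*cos(3*t) + 5*exp(-4*t)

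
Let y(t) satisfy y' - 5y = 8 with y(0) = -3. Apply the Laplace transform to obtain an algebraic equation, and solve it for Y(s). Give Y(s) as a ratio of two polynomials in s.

Apply the Laplace transform to the equation.
The derivative rules (L{y'} = sY - y(0) = sY - (-3)) turn the left side into (s - 5)Y - (-3).
The right side is L{8} = 8/s.
So (s - 5)Y = 8/s + (-3).
Divide through and combine into a single rational function.

Y(s) = (-3*s + 8)/(s^2 - 5*s)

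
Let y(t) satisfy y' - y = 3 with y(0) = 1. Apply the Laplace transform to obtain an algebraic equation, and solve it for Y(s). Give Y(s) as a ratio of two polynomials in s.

Y(s) = (s + 3)/(s^2 - s)

Laplace-transform each side.
The derivative rules (L{y'} = sY - y(0) = sY - 1) turn the left side into (s - 1)Y - (1).
The right side is L{3} = 3/s.
So (s - 1)Y = 3/s + (1).
Isolate Y and clear denominators.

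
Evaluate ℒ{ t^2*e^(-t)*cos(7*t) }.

2*(s + 1)*(s^2 + 2*s - 146)/(s^2 + 2*s + 50)^3

L{cos(7t)} = s/(s^2 + 49).
Multiplying by e^(-t) shifts s → s + 1, so L{e^(-t)*cos(7*t)} = (s + 1)/((s + 1)^2 + 49).
Then apply L{t^2·g(t)} = (-1)^2 d^2/ds^2[G(s)] with G(s) = (s + 1)/((s + 1)^2 + 49):
differentiating 2 times and applying the sign gives 2*(s + 1)*(s^2 + 2*s - 146)/(s^2 + 2*s + 50)^3.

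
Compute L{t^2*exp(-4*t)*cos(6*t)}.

2*(s + 4)*(s^2 + 8*s - 92)/(s^2 + 8*s + 52)^3

L{cos(6t)} = s/(s^2 + 36).
Multiplying by e^(-4t) shifts s → s + 4, so L{exp(-4*t)*cos(6*t)} = (s + 4)/((s + 4)^2 + 36).
Then apply L{t^2·g(t)} = (-1)^2 d^2/ds^2[G(s)] with G(s) = (s + 4)/((s + 4)^2 + 36):
differentiating 2 times and applying the sign gives 2*(s + 4)*(s^2 + 8*s - 92)/(s^2 + 8*s + 52)^3.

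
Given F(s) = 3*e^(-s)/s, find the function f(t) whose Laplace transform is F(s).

f(t) = Heaviside(t - 1)*(3)

The factor e^(-s) signals a time shift by c = 1 (second shifting theorem).
L{3} = 3/s, so L^-1{3/s} = 3.
Hence the inverse is u(t - 1) times that function evaluated at t - 1.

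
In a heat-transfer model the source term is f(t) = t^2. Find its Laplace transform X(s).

X(s) = 2/s^3

L{t^2} = 2!/s^3 = 2/s^3.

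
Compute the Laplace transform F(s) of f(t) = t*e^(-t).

L{e^(-t)} = 1/(s + 1).
Then apply L{t·g(t)} = -d/ds[G(s)] with G(s) = 1/(s + 1):
differentiating 1 time and applying the sign gives (s + 1)^(-2).

F(s) = (s + 1)^(-2)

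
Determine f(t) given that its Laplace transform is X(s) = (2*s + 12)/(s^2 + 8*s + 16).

f(t) = 4*t*exp(-4*t) + 2*exp(-4*t)

Factor the denominator: s^2 + 8*s + 16 = (s + 4)^2.
Partial fraction decomposition gives [2/(s + 4)] + [4/(s + 4)^2].
Invert each term: 2/(s + 4) ↔ 2e^(-4t); 4/(s + 4)^2 ↔ 4t·e^(-4t).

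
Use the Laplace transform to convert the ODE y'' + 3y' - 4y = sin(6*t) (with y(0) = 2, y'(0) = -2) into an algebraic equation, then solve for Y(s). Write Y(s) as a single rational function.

Y(s) = (2*s^3 + 4*s^2 + 72*s + 150)/(s^4 + 3*s^3 + 32*s^2 + 108*s - 144)

Apply the Laplace transform to the equation.
The derivative rules (L{y''} = s^2 Y - s·y(0) - y'(0) and L{y'} = sY - y(0), with y(0) = 2, y'(0) = -2) turn the left side into (s^2 + 3*s - 4)Y - (2*s + 4).
The right side is L{sin(6*t)} = 6/(s^2 + 36).
So (s^2 + 3*s - 4)Y = 6/(s^2 + 36) + (2*s + 4).
Divide through and combine into a single rational function.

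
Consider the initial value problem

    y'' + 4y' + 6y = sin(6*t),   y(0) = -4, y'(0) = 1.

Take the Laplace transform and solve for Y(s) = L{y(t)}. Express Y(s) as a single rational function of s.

Apply the Laplace transform to the equation.
Using L{y''} = s^2 Y - s·y(0) - y'(0) and L{y'} = sY - y(0), with y(0) = -4, y'(0) = 1, the left side becomes (s^2 + 4*s + 6)Y - (-4*s - 15).
The right side is L{sin(6*t)} = 6/(s^2 + 36).
So (s^2 + 4*s + 6)Y = 6/(s^2 + 36) + (-4*s - 15).
Isolate Y and clear denominators.

Y(s) = (-4*s^3 - 15*s^2 - 144*s - 534)/(s^4 + 4*s^3 + 42*s^2 + 144*s + 216)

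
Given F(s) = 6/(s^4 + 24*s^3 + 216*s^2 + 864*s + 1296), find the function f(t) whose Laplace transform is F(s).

Rewrite the denominator: s^4 + 24*s^3 + 216*s^2 + 864*s + 1296 = (s + 6)^4.
The form in (s + 6) signals a first-shifting-theorem factor e^(-6t).
Since L{t^3} = 3!/s^4 = 6/s^4, the inverse is t^3*exp(-6*t).

f(t) = t^3*exp(-6*t)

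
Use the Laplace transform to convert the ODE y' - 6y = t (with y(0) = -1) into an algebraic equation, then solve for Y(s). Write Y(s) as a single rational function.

Y(s) = (-s^2 + 1)/(s^3 - 6*s^2)

Take the Laplace transform of both sides.
With L{y'} = sY - y(0) = sY - (-1): the LHS transforms to (s - 6)Y - (-1).
The right side is L{t} = s^(-2).
So (s - 6)Y = s^(-2) + (-1).
Isolate Y and clear denominators.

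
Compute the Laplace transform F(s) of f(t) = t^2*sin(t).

F(s) = 2*(3*s^2 - 1)/(s^2 + 1)^3

L{sin(t)} = 1/(s^2 + 1).
Then apply L{t^2·g(t)} = (-1)^2 d^2/ds^2[G(s)] with G(s) = 1/(s^2 + 1):
differentiating 2 times and applying the sign gives 2*(3*s^2 - 1)/(s^2 + 1)^3.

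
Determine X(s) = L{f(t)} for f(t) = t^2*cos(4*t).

L{cos(4t)} = s/(s^2 + 16).
Then apply L{t^2·g(t)} = (-1)^2 d^2/ds^2[G(s)] with G(s) = s/(s^2 + 16):
differentiating 2 times and applying the sign gives 2*s*(s^2 - 48)/(s^2 + 16)^3.

X(s) = 2*s*(s^2 - 48)/(s^2 + 16)^3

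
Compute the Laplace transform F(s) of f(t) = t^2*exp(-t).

L{e^(-t)} = 1/(s + 1).
Then apply L{t^2·g(t)} = (-1)^2 d^2/ds^2[G(s)] with G(s) = 1/(s + 1):
differentiating 2 times and applying the sign gives 2/(s + 1)^3.

F(s) = 2/(s + 1)^3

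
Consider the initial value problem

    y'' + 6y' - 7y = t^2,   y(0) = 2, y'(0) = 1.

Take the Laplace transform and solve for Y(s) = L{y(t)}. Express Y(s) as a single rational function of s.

Y(s) = (2*s^4 + 13*s^3 + 2)/(s^5 + 6*s^4 - 7*s^3)

Laplace-transform each side.
Using L{y''} = s^2 Y - s·y(0) - y'(0) and L{y'} = sY - y(0), with y(0) = 2, y'(0) = 1, the left side becomes (s^2 + 6*s - 7)Y - (2*s + 13).
The right side is L{t^2} = 2/s^3.
So (s^2 + 6*s - 7)Y = 2/s^3 + (2*s + 13).
Solve for Y(s) and write it as one ratio of polynomials.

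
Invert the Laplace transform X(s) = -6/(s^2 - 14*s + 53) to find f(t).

f(t) = -3*exp(7*t)*sin(2*t)

Rewrite the denominator: s^2 - 14*s + 53 = (s - 7)^2 + 4.
The form in (s - 7) signals a first-shifting-theorem factor e^(7t).
Since L{sin(2t)} = 2/(s^2 + 4), the inverse is exp(7*t)*sin(2*t), scaled by -3.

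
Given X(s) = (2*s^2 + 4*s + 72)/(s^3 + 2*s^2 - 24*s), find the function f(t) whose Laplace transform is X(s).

f(t) = 3*exp(4*t) - 3 + 2*exp(-6*t)

Factor the denominator: s^3 + 2*s^2 - 24*s = s*(s - 4)*(s + 6).
Partial fraction decomposition gives [3/(s - 4)] + [-3/s] + [2/(s + 6)].
Invert each term: 3/(s - 4) ↔ 3e^(4t); -3/(s - 0) ↔ -3e^(0t); 2/(s + 6) ↔ 2e^(-6t).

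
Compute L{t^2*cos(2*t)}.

2*s*(s^2 - 12)/(s^2 + 4)^3

L{cos(2t)} = s/(s^2 + 4).
Then apply L{t^2·g(t)} = (-1)^2 d^2/ds^2[G(s)] with G(s) = s/(s^2 + 4):
differentiating 2 times and applying the sign gives 2*s*(s^2 - 12)/(s^2 + 4)^3.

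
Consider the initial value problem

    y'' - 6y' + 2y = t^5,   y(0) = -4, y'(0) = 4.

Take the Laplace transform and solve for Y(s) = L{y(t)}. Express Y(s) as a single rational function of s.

Apply the Laplace transform to the equation.
The derivative rules (L{y''} = s^2 Y - s·y(0) - y'(0) and L{y'} = sY - y(0), with y(0) = -4, y'(0) = 4) turn the left side into (s^2 - 6*s + 2)Y - (-4*s + 28).
The right side is L{t^5} = 120/s^6.
So (s^2 - 6*s + 2)Y = 120/s^6 + (-4*s + 28).
Isolate Y and clear denominators.

Y(s) = (-4*s^7 + 28*s^6 + 120)/(s^8 - 6*s^7 + 2*s^6)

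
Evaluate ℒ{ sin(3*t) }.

L{sin(3t)} = 3/(s^2 + 9).

3/(s^2 + 9)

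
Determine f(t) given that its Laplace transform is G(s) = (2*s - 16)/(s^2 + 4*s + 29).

Complete the square in the denominator: s^2 + 4*s + 29 = (s + 2)^2 + 5^2.
Split the numerator to match: 2*s - 16 = 2·(s + 2) - 4·5.
Invert each term: 2·(s + 2)/((s + 2)^2 + 25) ↔ 2e^(-2t)cos(5t); -4·5/((s + 2)^2 + 25) ↔ -4e^(-2t)sin(5t).

f(t) = -4*exp(-2*t)*sin(5*t) + 2*exp(-2*t)*cos(5*t)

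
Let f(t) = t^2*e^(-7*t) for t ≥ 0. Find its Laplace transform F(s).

F(s) = 2/(s + 7)^3

L{e^(-7t)} = 1/(s + 7).
Then apply L{t^2·g(t)} = (-1)^2 d^2/ds^2[G(s)] with G(s) = 1/(s + 7):
differentiating 2 times and applying the sign gives 2/(s + 7)^3.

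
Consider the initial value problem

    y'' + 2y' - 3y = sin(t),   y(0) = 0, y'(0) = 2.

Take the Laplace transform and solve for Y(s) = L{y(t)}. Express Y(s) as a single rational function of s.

Y(s) = (2*s^2 + 3)/(s^4 + 2*s^3 - 2*s^2 + 2*s - 3)

Take the Laplace transform of both sides.
With L{y''} = s^2 Y - s·y(0) - y'(0) and L{y'} = sY - y(0), with y(0) = 0, y'(0) = 2: the LHS transforms to (s^2 + 2*s - 3)Y - (2).
The right side is L{sin(t)} = 1/(s^2 + 1).
So (s^2 + 2*s - 3)Y = 1/(s^2 + 1) + (2).
Divide through and combine into a single rational function.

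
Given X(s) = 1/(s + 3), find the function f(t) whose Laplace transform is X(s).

f(t) = exp(-3*t)

Since L{e^(-3t)} = 1/(s + 3), the inverse is e^(-3*t).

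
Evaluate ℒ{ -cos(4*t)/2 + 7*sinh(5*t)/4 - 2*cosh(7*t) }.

-s/(2*(s^2 + 16)) - 2*s/(s^2 - 49) + 35/(4*(s^2 - 25))

By linearity of the Laplace transform, transform each term separately.
(-2)·[L{cosh(7t)} = s/(s^2 - 49)]; (7/4)·[L{sinh(5t)} = 5/(s^2 - 25)]; (-1/2)·[L{cos(4t)} = s/(s^2 + 16)].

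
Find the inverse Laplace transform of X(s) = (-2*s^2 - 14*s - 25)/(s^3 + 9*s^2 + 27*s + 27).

Factor the denominator: s^3 + 9*s^2 + 27*s + 27 = (s + 3)^3.
Partial fraction decomposition gives [-2/(s + 3)] + [-2/(s + 3)^2] + [-1/(s + 3)^3].
Invert each term: -2/(s + 3) ↔ -2e^(-3t); -2/(s + 3)^2 ↔ -2t·e^(-3t); -1/(s + 3)^3 ↔ (-1/2)t^2·e^(-3t).

-t^2*exp(-3*t)/2 - 2*t*exp(-3*t) - 2*exp(-3*t)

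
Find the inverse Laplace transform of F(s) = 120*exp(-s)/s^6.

The factor e^(-s) signals a time shift by c = 1 (second shifting theorem).
L{t^5} = 5!/s^6 = 120/s^6, so L^-1{120/s^6} = t^5.
Hence the inverse is u(t - 1) times that function evaluated at t - 1.

Heaviside(t - 1)*((t - 1)^5)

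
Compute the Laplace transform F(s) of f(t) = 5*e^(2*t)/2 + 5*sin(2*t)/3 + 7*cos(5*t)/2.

F(s) = 7*s/(2*(s^2 + 25)) + 10/(3*(s^2 + 4)) + 5/(2*(s - 2))

By linearity of the Laplace transform, transform each term separately.
(5/3)·[L{sin(2t)} = 2/(s^2 + 4)]; (5/2)·[L{e^(2t)} = 1/(s - 2)]; (7/2)·[L{cos(5t)} = s/(s^2 + 25)].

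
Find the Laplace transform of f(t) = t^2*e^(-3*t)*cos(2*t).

2*(s + 3)*(s^2 + 6*s - 3)/(s^2 + 6*s + 13)^3

L{cos(2t)} = s/(s^2 + 4).
Multiplying by e^(-3t) shifts s → s + 3, so L{e^(-3*t)*cos(2*t)} = (s + 3)/((s + 3)^2 + 4).
Then apply L{t^2·g(t)} = (-1)^2 d^2/ds^2[G(s)] with G(s) = (s + 3)/((s + 3)^2 + 4):
differentiating 2 times and applying the sign gives 2*(s + 3)*(s^2 + 6*s - 3)/(s^2 + 6*s + 13)^3.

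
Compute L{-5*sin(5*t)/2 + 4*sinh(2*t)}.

Apply the Laplace transform termwise.
(4)·[L{sinh(2t)} = 2/(s^2 - 4)]; (-5/2)·[L{sin(5t)} = 5/(s^2 + 25)].

-25/(2*(s^2 + 25)) + 8/(s^2 - 4)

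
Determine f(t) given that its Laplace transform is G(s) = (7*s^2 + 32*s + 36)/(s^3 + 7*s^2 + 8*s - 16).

f(t) = -4*t*exp(-4*t) + 3*exp(t) + 4*exp(-4*t)

Factor the denominator: s^3 + 7*s^2 + 8*s - 16 = (s - 1)*(s + 4)^2.
Partial fraction decomposition gives [4/(s + 4)] + [-4/(s + 4)^2] + [3/(s - 1)].
Invert each term: 4/(s + 4) ↔ 4e^(-4t); -4/(s + 4)^2 ↔ -4t·e^(-4t); 3/(s - 1) ↔ 3e^(t).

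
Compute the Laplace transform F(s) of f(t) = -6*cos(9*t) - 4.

F(s) = -6*s/(s^2 + 81) - 4/s

The transform is linear, so treat each term independently.
(-6)·[L{cos(9t)} = s/(s^2 + 81)]; L{-4} = -4/s.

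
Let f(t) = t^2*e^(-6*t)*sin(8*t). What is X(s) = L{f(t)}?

L{sin(8t)} = 8/(s^2 + 64).
Multiplying by e^(-6t) shifts s → s + 6, so L{e^(-6*t)*sin(8*t)} = 8/((s + 6)^2 + 64).
Then apply L{t^2·g(t)} = (-1)^2 d^2/ds^2[G(s)] with G(s) = 8/((s + 6)^2 + 64):
differentiating 2 times and applying the sign gives 16*(3*s^2 + 36*s + 44)/(s^2 + 12*s + 100)^3.

X(s) = 16*(3*s^2 + 36*s + 44)/(s^2 + 12*s + 100)^3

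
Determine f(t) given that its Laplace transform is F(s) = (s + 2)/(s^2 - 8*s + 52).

Complete the square in the denominator: s^2 - 8*s + 52 = (s - 4)^2 + 6^2.
Split the numerator to match: s + 2 = 1·(s - 4) + 1·6.
Invert each term: 1·(s - 4)/((s - 4)^2 + 36) ↔ e^(4t)cos(6t); 1·6/((s - 4)^2 + 36) ↔ e^(4t)sin(6t).

f(t) = exp(4*t)*sin(6*t) + exp(4*t)*cos(6*t)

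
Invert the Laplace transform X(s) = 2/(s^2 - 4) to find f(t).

f(t) = sinh(2*t)

Since L{sinh(2t)} = 2/(s^2 - 4), the inverse is sinh(2*t).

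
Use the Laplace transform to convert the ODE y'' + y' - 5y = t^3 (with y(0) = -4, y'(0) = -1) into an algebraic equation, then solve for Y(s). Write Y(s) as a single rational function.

Apply the Laplace transform to the equation.
The derivative rules (L{y''} = s^2 Y - s·y(0) - y'(0) and L{y'} = sY - y(0), with y(0) = -4, y'(0) = -1) turn the left side into (s^2 + s - 5)Y - (-4*s - 5).
The right side is L{t^3} = 6/s^4.
So (s^2 + s - 5)Y = 6/s^4 + (-4*s - 5).
Divide through and combine into a single rational function.

Y(s) = (-4*s^5 - 5*s^4 + 6)/(s^6 + s^5 - 5*s^4)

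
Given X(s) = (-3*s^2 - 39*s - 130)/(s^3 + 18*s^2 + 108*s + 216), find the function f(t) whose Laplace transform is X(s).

Factor the denominator: s^3 + 18*s^2 + 108*s + 216 = (s + 6)^3.
Partial fraction decomposition gives [-3/(s + 6)] + [-3/(s + 6)^2] + [-4/(s + 6)^3].
Invert each term: -3/(s + 6) ↔ -3e^(-6t); -3/(s + 6)^2 ↔ -3t·e^(-6t); -4/(s + 6)^3 ↔ (-2)t^2·e^(-6t).

f(t) = -2*t^2*exp(-6*t) - 3*t*exp(-6*t) - 3*exp(-6*t)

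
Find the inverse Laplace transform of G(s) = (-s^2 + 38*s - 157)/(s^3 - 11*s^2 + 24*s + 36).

5*t*exp(6*t) + 3*exp(6*t) - 4*exp(-t)

Factor the denominator: s^3 - 11*s^2 + 24*s + 36 = (s - 6)^2*(s + 1).
Partial fraction decomposition gives [3/(s - 6)] + [5/(s - 6)^2] + [-4/(s + 1)].
Invert each term: 3/(s - 6) ↔ 3e^(6t); 5/(s - 6)^2 ↔ 5t·e^(6t); -4/(s + 1) ↔ -4e^(-t).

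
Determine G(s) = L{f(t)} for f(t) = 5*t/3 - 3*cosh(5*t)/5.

By linearity of the Laplace transform, transform each term separately.
(-3/5)·[L{cosh(5t)} = s/(s^2 - 25)]; (5/3)·[L{t} = 1!/s^2 = 1/s^2].

G(s) = -3*s/(5*(s^2 - 25)) + 5/(3*s^2)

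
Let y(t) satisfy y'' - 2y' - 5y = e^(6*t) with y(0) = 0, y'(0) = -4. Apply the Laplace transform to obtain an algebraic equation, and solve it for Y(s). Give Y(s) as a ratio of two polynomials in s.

Y(s) = (-4*s + 25)/(s^3 - 8*s^2 + 7*s + 30)

Transform both sides with L{·}.
With L{y''} = s^2 Y - s·y(0) - y'(0) and L{y'} = sY - y(0), with y(0) = 0, y'(0) = -4: the LHS transforms to (s^2 - 2*s - 5)Y - (-4).
The right side is L{e^(6*t)} = 1/(s - 6).
So (s^2 - 2*s - 5)Y = 1/(s - 6) + (-4).
Solve for Y(s) and write it as one ratio of polynomials.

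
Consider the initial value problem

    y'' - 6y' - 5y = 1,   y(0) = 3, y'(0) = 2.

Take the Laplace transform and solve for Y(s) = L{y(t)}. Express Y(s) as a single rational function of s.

Y(s) = (3*s^2 - 16*s + 1)/(s^3 - 6*s^2 - 5*s)

Laplace-transform each side.
The derivative rules (L{y''} = s^2 Y - s·y(0) - y'(0) and L{y'} = sY - y(0), with y(0) = 3, y'(0) = 2) turn the left side into (s^2 - 6*s - 5)Y - (3*s - 16).
The right side is L{1} = 1/s.
So (s^2 - 6*s - 5)Y = 1/s + (3*s - 16).
Solve for Y(s) and write it as one ratio of polynomials.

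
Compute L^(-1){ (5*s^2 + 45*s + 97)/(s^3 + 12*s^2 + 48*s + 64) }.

Factor the denominator: s^3 + 12*s^2 + 48*s + 64 = (s + 4)^3.
Partial fraction decomposition gives [5/(s + 4)] + [5/(s + 4)^2] + [-3/(s + 4)^3].
Invert each term: 5/(s + 4) ↔ 5e^(-4t); 5/(s + 4)^2 ↔ 5t·e^(-4t); -3/(s + 4)^3 ↔ (-3/2)t^2·e^(-4t).

-3*t^2*exp(-4*t)/2 + 5*t*exp(-4*t) + 5*exp(-4*t)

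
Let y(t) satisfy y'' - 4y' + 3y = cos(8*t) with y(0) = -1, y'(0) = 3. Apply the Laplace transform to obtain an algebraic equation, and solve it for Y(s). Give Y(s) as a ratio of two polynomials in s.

Laplace-transform each side.
With L{y''} = s^2 Y - s·y(0) - y'(0) and L{y'} = sY - y(0), with y(0) = -1, y'(0) = 3: the LHS transforms to (s^2 - 4*s + 3)Y - (-s + 7).
The right side is L{cos(8*t)} = s/(s^2 + 64).
So (s^2 - 4*s + 3)Y = s/(s^2 + 64) + (-s + 7).
Isolate Y and clear denominators.

Y(s) = (-s^3 + 7*s^2 - 63*s + 448)/(s^4 - 4*s^3 + 67*s^2 - 256*s + 192)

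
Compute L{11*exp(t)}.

L{11} = 11/s.
By the first shifting theorem, multiplying by e^(t) replaces s with s - 1.

11/(s - 1)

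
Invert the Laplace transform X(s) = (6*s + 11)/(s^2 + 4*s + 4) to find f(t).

Factor the denominator: s^2 + 4*s + 4 = (s + 2)^2.
Partial fraction decomposition gives [6/(s + 2)] + [-1/(s + 2)^2].
Invert each term: 6/(s + 2) ↔ 6e^(-2t); -1/(s + 2)^2 ↔ -t·e^(-2t).

f(t) = -t*exp(-2*t) + 6*exp(-2*t)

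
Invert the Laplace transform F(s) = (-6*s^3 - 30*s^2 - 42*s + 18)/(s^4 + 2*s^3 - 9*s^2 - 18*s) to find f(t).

Factor the denominator: s^4 + 2*s^3 - 9*s^2 - 18*s = s*(s - 3)*(s + 2)*(s + 3).
Partial fraction decomposition gives [3/(s + 2)] + [-1/s] + [-2/(s + 3)] + [-6/(s - 3)].
Invert each term: 3/(s + 2) ↔ 3e^(-2t); -1/(s - 0) ↔ -e^(0t); -2/(s + 3) ↔ -2e^(-3t); -6/(s - 3) ↔ -6e^(3t).

f(t) = -6*exp(3*t) - 1 + 3*exp(-2*t) - 2*exp(-3*t)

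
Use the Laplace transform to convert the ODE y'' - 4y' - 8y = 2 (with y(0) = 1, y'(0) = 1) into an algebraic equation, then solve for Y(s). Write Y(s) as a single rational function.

Y(s) = (s^2 - 3*s + 2)/(s^3 - 4*s^2 - 8*s)

Apply the Laplace transform to the equation.
With L{y''} = s^2 Y - s·y(0) - y'(0) and L{y'} = sY - y(0), with y(0) = 1, y'(0) = 1: the LHS transforms to (s^2 - 4*s - 8)Y - (s - 3).
The right side is L{2} = 2/s.
So (s^2 - 4*s - 8)Y = 2/s + (s - 3).
Isolate Y and clear denominators.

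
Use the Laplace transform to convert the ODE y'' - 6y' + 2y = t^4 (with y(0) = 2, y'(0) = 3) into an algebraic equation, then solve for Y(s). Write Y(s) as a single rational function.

Laplace-transform each side.
Using L{y''} = s^2 Y - s·y(0) - y'(0) and L{y'} = sY - y(0), with y(0) = 2, y'(0) = 3, the left side becomes (s^2 - 6*s + 2)Y - (2*s - 9).
The right side is L{t^4} = 24/s^5.
So (s^2 - 6*s + 2)Y = 24/s^5 + (2*s - 9).
Divide through and combine into a single rational function.

Y(s) = (2*s^6 - 9*s^5 + 24)/(s^7 - 6*s^6 + 2*s^5)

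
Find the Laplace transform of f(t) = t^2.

L{t^2} = 2!/s^3 = 2/s^3.

2/s^3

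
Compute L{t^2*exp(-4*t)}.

2/(s + 4)^3

L{e^(-4t)} = 1/(s + 4).
Then apply L{t^2·g(t)} = (-1)^2 d^2/ds^2[G(s)] with G(s) = 1/(s + 4):
differentiating 2 times and applying the sign gives 2/(s + 4)^3.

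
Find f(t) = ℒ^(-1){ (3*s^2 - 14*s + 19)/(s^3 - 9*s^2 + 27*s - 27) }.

f(t) = 2*t^2*exp(3*t) + 4*t*exp(3*t) + 3*exp(3*t)

Factor the denominator: s^3 - 9*s^2 + 27*s - 27 = (s - 3)^3.
Partial fraction decomposition gives [3/(s - 3)] + [4/(s - 3)^2] + [4/(s - 3)^3].
Invert each term: 3/(s - 3) ↔ 3e^(3t); 4/(s - 3)^2 ↔ 4t·e^(3t); 4/(s - 3)^3 ↔ (2)t^2·e^(3t).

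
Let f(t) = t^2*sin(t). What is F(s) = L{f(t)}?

F(s) = 2*(3*s^2 - 1)/(s^2 + 1)^3

L{sin(t)} = 1/(s^2 + 1).
Then apply L{t^2·g(t)} = (-1)^2 d^2/ds^2[G(s)] with G(s) = 1/(s^2 + 1):
differentiating 2 times and applying the sign gives 2*(3*s^2 - 1)/(s^2 + 1)^3.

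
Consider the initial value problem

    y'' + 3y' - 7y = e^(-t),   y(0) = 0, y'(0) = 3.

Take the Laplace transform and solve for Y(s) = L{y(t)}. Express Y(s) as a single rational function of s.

Y(s) = (3*s + 4)/(s^3 + 4*s^2 - 4*s - 7)

Apply the Laplace transform to the equation.
Using L{y''} = s^2 Y - s·y(0) - y'(0) and L{y'} = sY - y(0), with y(0) = 0, y'(0) = 3, the left side becomes (s^2 + 3*s - 7)Y - (3).
The right side is L{e^(-t)} = 1/(s + 1).
So (s^2 + 3*s - 7)Y = 1/(s + 1) + (3).
Solve for Y(s) and write it as one ratio of polynomials.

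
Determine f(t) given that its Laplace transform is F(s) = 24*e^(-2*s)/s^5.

f(t) = Heaviside(t - 2)*((t - 2)^4)

The factor e^(-2s) signals a time shift by c = 2 (second shifting theorem).
L{t^4} = 4!/s^5 = 24/s^5, so L^-1{24/s^5} = t^4.
Hence the inverse is u(t - 2) times that function evaluated at t - 2.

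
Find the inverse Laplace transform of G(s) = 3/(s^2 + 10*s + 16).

exp(-5*t)*sinh(3*t)

Rewrite the denominator: s^2 + 10*s + 16 = (s + 5)^2 - 9.
The form in (s + 5) signals a first-shifting-theorem factor e^(-5t).
Since L{sinh(3t)} = 3/(s^2 - 9), the inverse is e^(-5*t)*sinh(3*t).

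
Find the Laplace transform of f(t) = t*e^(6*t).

(s - 6)^(-2)

L{e^(6t)} = 1/(s - 6).
Then apply L{t·g(t)} = -d/ds[G(s)] with G(s) = 1/(s - 6):
differentiating 1 time and applying the sign gives (s - 6)^(-2).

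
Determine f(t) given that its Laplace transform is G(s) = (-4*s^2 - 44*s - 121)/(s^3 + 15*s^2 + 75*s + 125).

Factor the denominator: s^3 + 15*s^2 + 75*s + 125 = (s + 5)^3.
Partial fraction decomposition gives [-4/(s + 5)] + [-4/(s + 5)^2] + [-1/(s + 5)^3].
Invert each term: -4/(s + 5) ↔ -4e^(-5t); -4/(s + 5)^2 ↔ -4t·e^(-5t); -1/(s + 5)^3 ↔ (-1/2)t^2·e^(-5t).

f(t) = -t^2*exp(-5*t)/2 - 4*t*exp(-5*t) - 4*exp(-5*t)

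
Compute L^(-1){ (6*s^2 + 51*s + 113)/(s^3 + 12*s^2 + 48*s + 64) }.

Factor the denominator: s^3 + 12*s^2 + 48*s + 64 = (s + 4)^3.
Partial fraction decomposition gives [6/(s + 4)] + [3/(s + 4)^2] + [5/(s + 4)^3].
Invert each term: 6/(s + 4) ↔ 6e^(-4t); 3/(s + 4)^2 ↔ 3t·e^(-4t); 5/(s + 4)^3 ↔ (5/2)t^2·e^(-4t).

5*t^2*exp(-4*t)/2 + 3*t*exp(-4*t) + 6*exp(-4*t)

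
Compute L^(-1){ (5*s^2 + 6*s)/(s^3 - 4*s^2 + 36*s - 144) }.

2*exp(4*t) + 3*sin(6*t) + 3*cos(6*t)

Factor the denominator: s^3 - 4*s^2 + 36*s - 144 = (s - 4)*(s^2 + 36).
Partial fraction decomposition gives [2/(s - 4)] + [3*s/(s^2 + 36)] + [18/(s^2 + 36)].
Invert each term: 2/(s - 4) ↔ 2e^(4t); 3·s/(s^2 + 36) ↔ 3cos(6t); 3·6/(s^2 + 36) ↔ 3sin(6t).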